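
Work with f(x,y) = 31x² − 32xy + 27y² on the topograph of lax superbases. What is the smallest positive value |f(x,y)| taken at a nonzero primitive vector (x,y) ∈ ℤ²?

translate: b→30 (≡-32 mod 62), so (31,-32,27)→(31,30,26)
flip: (31,30,26)→(26,-30,31)
translate: b→22 (≡-30 mod 52), so (26,-30,31)→(26,22,27)
reduced (well bottom): (26,22,27) with a≤c, −a<b≤a
well minimum = a = 26

26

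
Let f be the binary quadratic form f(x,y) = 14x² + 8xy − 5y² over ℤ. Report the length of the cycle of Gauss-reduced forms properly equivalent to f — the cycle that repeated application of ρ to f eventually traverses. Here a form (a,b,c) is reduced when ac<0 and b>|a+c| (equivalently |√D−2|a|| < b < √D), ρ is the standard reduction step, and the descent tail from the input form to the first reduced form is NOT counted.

D = 344, ⌊√D⌋ = 18
descent: ρ → (-5,12,10)  [lands on river]
river: ρ → (10,8,-7)
river: ρ → (-7,6,11)
river: ρ → (11,16,-2)
river: ρ → (-2,16,11)
river: ρ → (11,6,-7)
river: ρ → (-7,8,10)
river: ρ → (10,12,-5)
river: ρ → (-5,18,1)
river: ρ → (1,18,-5)
ρ-cycle length = 10 (tail of 1 descent step not counted)

10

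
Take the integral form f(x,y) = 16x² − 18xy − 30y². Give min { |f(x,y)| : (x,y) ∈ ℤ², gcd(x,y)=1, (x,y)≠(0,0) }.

descent: ρ → (-30,18,16)  [lands on river]
river: ρ → (16,46,-2)
river: ρ → (-2,46,16)
river: ρ → (16,18,-30)
river: ρ → (-30,42,4)
river: ρ → (4,46,-8)
river: ρ → (-8,34,34)
river: ρ → (34,34,-8)
river: ρ → (-8,46,4)
river: ρ → (4,42,-30)
closes: descent 1, river 10
min |a| on river = 2

2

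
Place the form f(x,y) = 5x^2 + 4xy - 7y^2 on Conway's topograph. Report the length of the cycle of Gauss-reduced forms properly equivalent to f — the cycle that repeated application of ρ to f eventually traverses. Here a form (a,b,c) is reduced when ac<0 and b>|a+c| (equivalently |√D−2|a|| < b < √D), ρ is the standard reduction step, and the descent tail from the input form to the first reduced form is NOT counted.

D = 156, ⌊√D⌋ = 12
river: ρ → (-7,10,2)
river: ρ → (2,10,-7)
river: ρ → (-7,4,5)
river: ρ → (5,6,-6)
river: ρ → (-6,6,5)
river: ρ → (5,4,-7)
ρ-cycle length = 6 (tail of 0 descent steps not counted)

6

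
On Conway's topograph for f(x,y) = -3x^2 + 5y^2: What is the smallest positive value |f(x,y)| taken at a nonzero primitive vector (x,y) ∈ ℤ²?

descent: ρ → (5,0,-3)
descent: ρ → (-3,6,2)  [lands on river]
river: ρ → (2,6,-3)
closes: descent 2, river 2
min |a| on river = 2

2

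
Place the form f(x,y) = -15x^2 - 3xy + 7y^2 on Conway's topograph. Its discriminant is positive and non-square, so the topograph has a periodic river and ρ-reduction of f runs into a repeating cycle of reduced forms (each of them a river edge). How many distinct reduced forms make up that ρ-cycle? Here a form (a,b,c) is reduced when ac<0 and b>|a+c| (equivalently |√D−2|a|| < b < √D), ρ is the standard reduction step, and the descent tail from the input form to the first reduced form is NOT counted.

D = 429, ⌊√D⌋ = 20
descent: ρ → (7,17,-5)  [lands on river]
river: ρ → (-5,13,13)
river: ρ → (13,13,-5)
river: ρ → (-5,17,7)
river: ρ → (7,11,-11)
river: ρ → (-11,11,7)
ρ-cycle length = 6 (tail of 1 descent step not counted)

6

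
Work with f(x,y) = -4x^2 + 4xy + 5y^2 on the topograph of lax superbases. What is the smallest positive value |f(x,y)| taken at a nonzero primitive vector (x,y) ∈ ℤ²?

river: ρ → (5,6,-3)
river: ρ → (-3,6,5)
river: ρ → (5,4,-4)
river: ρ → (-4,4,5)
closes: descent 0, river 4
min |a| on river = 3

3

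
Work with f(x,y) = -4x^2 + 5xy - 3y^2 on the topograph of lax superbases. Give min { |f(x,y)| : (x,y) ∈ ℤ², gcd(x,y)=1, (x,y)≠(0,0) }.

translate: b→3 (≡-5 mod 8), so (4,-5,3)→(4,3,2)
flip: (4,3,2)→(2,-3,4)
translate: b→1 (≡-3 mod 4), so (2,-3,4)→(2,1,3)
reduced (well bottom): (2,1,3) with a≤c, −a<b≤a
well minimum |f| = |-2| = 2 (negative-definite)

2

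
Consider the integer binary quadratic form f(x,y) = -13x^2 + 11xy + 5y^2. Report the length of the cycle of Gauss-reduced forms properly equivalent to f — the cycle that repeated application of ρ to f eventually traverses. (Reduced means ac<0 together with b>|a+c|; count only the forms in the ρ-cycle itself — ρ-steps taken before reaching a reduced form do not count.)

D = 381, ⌊√D⌋ = 19
river: ρ → (5,19,-1)
river: ρ → (-1,19,5)
river: ρ → (5,11,-13)
river: ρ → (-13,15,3)
river: ρ → (3,15,-13)
river: ρ → (-13,11,5)
ρ-cycle length = 6 (tail of 0 descent steps not counted)

6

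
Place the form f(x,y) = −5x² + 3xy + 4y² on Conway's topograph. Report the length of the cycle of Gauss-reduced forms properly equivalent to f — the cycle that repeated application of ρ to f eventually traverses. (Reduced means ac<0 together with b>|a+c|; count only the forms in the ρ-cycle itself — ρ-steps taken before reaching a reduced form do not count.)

D = 89, ⌊√D⌋ = 9
river: ρ → (4,5,-4)
river: ρ → (-4,3,5)
river: ρ → (5,7,-2)
river: ρ → (-2,9,1)
river: ρ → (1,9,-2)
river: ρ → (-2,7,5)
river: ρ → (5,3,-4)
river: ρ → (-4,5,4)
river: ρ → (4,3,-5)
river: ρ → (-5,7,2)
river: ρ → (2,9,-1)
river: ρ → (-1,9,2)
river: ρ → (2,7,-5)
river: ρ → (-5,3,4)
ρ-cycle length = 14 (tail of 0 descent steps not counted)

14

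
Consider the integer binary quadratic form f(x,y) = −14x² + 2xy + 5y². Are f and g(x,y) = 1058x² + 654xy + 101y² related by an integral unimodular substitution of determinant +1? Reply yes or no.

D₁ = 284, D₂ = 284
river cycle of f (length 8): (5, 8, -11), (-11, 14, 2), (2, 14, -11), (-11, 8, 5), (5, 12, -7), (-7, 16, 1), (1, 16, -7), (-7, 12, 5)
river cycle of g (length 8): (5, 8, -11), (-11, 14, 2), (2, 14, -11), (-11, 8, 5), (5, 12, -7), (-7, 16, 1), (1, 16, -7), (-7, 12, 5)
cycles coincide ⇒ equivalent

yes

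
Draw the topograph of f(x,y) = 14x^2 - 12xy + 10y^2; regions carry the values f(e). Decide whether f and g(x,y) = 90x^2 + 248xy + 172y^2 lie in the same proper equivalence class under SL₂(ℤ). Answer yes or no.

D₁ = -416, D₂ = -416
f: flip: (14,-12,10)→(10,12,14)
f: translate: b→-8 (≡12 mod 20), so (10,12,14)→(10,-8,12)
f: reduced (well bottom): (10,-8,12) with a≤c, −a<b≤a
g: translate: b→68 (≡248 mod 180), so (90,248,172)→(90,68,14)
g: flip: (90,68,14)→(14,-68,90)
g: translate: b→-12 (≡-68 mod 28), so (14,-68,90)→(14,-12,10)
g: flip: (14,-12,10)→(10,12,14)
g: translate: b→-8 (≡12 mod 20), so (10,12,14)→(10,-8,12)
g: reduced (well bottom): (10,-8,12) with a≤c, −a<b≤a
reduced forms (10, -8, 12) vs (10, -8, 12) ⇒ equivalent

yes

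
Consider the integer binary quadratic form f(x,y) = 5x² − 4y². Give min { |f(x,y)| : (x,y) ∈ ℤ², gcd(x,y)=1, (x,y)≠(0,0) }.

descent: ρ → (-4,8,1)  [lands on river]
river: ρ → (1,8,-4)
closes: descent 1, river 2
min |a| on river = 1

1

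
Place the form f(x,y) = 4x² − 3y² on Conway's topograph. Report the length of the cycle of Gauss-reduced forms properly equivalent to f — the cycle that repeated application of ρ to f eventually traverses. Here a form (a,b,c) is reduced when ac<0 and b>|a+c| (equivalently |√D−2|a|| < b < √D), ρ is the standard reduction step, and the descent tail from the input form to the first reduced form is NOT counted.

D = 48, ⌊√D⌋ = 6
descent: ρ → (-3,6,1)  [lands on river]
river: ρ → (1,6,-3)
ρ-cycle length = 2 (tail of 1 descent step not counted)

2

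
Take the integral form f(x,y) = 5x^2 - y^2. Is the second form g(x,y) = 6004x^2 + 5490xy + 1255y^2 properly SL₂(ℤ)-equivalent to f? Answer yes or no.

D₁ = 20, D₂ = 20
river cycle of f (length 2): (-1, 4, 1), (1, 4, -1)
river cycle of g (length 2): (-1, 4, 1), (1, 4, -1)
cycles coincide ⇒ equivalent

yes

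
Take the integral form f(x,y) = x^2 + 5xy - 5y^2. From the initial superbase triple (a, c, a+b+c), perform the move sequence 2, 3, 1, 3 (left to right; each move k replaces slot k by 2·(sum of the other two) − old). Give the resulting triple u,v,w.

start (1,-5,1) = (f(1,0),f(0,1),f(1,1))
replace slot 2: 2·(1+1) − (-5) = 9 → (1,9,1)
replace slot 3: 2·(1+9) − 1 = 19 → (1,9,19)
replace slot 1: 2·(9+19) − 1 = 55 → (55,9,19)
replace slot 3: 2·(55+9) − 19 = 109 → (55,9,109)

55,9,109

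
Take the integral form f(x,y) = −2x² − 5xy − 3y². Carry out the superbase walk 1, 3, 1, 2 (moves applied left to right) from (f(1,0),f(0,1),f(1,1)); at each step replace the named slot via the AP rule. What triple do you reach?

start (-2,-3,-10) = (f(1,0),f(0,1),f(1,1))
replace slot 1: 2·((-3)+(-10)) − (-2) = -24 → (-24,-3,-10)
replace slot 3: 2·((-24)+(-3)) − (-10) = -44 → (-24,-3,-44)
replace slot 1: 2·((-3)+(-44)) − (-24) = -70 → (-70,-3,-44)
replace slot 2: 2·((-70)+(-44)) − (-3) = -225 → (-70,-225,-44)

-70,-225,-44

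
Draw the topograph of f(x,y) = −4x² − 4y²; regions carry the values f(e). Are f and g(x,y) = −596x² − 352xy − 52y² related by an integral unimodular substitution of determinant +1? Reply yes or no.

D₁ = -64, D₂ = -64
f is negative-definite; reduce −f:
−f: reduced (well bottom): (4,0,4) with a≤c, −a<b≤a
flip sign back: reduced form of f is (-4,0,-4)
g is negative-definite; reduce −g:
−g: flip: (596,352,52)→(52,-352,596)
−g: translate: b→-40 (≡-352 mod 104), so (52,-352,596)→(52,-40,8)
−g: flip: (52,-40,8)→(8,40,52)
−g: translate: b→8 (≡40 mod 16), so (8,40,52)→(8,8,4)
−g: flip: (8,8,4)→(4,-8,8)
−g: translate: b→0 (≡-8 mod 8), so (4,-8,8)→(4,0,4)
−g: reduced (well bottom): (4,0,4) with a≤c, −a<b≤a
flip sign back: reduced form of g is (-4,0,-4)
reduced forms (-4, 0, -4) vs (-4, 0, -4) ⇒ equivalent

yes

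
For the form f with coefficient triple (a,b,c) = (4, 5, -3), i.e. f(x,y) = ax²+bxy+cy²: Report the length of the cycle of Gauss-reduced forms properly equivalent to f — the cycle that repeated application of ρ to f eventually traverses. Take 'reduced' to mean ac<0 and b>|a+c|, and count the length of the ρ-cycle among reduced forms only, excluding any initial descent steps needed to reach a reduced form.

D = 73, ⌊√D⌋ = 8
river: ρ → (-3,7,2)
river: ρ → (2,5,-6)
river: ρ → (-6,7,1)
river: ρ → (1,7,-6)
river: ρ → (-6,5,2)
river: ρ → (2,7,-3)
river: ρ → (-3,5,4)
river: ρ → (4,3,-4)
river: ρ → (-4,5,3)
river: ρ → (3,7,-2)
river: ρ → (-2,5,6)
river: ρ → (6,7,-1)
river: ρ → (-1,7,6)
river: ρ → (6,5,-2)
river: ρ → (-2,7,3)
river: ρ → (3,5,-4)
river: ρ → (-4,3,4)
river: ρ → (4,5,-3)
ρ-cycle length = 18 (tail of 0 descent steps not counted)

18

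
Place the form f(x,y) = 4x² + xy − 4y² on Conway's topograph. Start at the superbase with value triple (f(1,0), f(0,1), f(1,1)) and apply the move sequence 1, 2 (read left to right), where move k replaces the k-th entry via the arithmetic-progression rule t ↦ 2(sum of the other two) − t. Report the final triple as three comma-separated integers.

start (4,-4,1) = (f(1,0),f(0,1),f(1,1))
replace slot 1: 2·((-4)+1) − 4 = -10 → (-10,-4,1)
replace slot 2: 2·((-10)+1) − (-4) = -14 → (-10,-14,1)

-10,-14,1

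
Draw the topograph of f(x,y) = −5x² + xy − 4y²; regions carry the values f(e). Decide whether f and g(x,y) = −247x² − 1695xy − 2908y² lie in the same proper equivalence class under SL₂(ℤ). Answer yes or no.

D₁ = -79, D₂ = -79
f is negative-definite; reduce −f:
−f: flip: (5,-1,4)→(4,1,5)
−f: reduced (well bottom): (4,1,5) with a≤c, −a<b≤a
flip sign back: reduced form of f is (-4,-1,-5)
g is negative-definite; reduce −g:
−g: translate: b→213 (≡1695 mod 494), so (247,1695,2908)→(247,213,46)
−g: flip: (247,213,46)→(46,-213,247)
−g: translate: b→-29 (≡-213 mod 92), so (46,-213,247)→(46,-29,5)
−g: flip: (46,-29,5)→(5,29,46)
−g: translate: b→-1 (≡29 mod 10), so (5,29,46)→(5,-1,4)
−g: flip: (5,-1,4)→(4,1,5)
−g: reduced (well bottom): (4,1,5) with a≤c, −a<b≤a
flip sign back: reduced form of g is (-4,-1,-5)
reduced forms (-4, -1, -5) vs (-4, -1, -5) ⇒ equivalent

yes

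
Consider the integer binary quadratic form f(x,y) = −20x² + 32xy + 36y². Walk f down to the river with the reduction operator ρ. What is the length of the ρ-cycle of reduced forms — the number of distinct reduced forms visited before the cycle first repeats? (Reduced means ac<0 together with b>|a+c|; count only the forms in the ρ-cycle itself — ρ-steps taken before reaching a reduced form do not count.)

D = 3904, ⌊√D⌋ = 62
river: ρ → (36,40,-16)
river: ρ → (-16,56,12)
river: ρ → (12,40,-48)
river: ρ → (-48,56,4)
river: ρ → (4,56,-48)
river: ρ → (-48,40,12)
river: ρ → (12,56,-16)
river: ρ → (-16,40,36)
river: ρ → (36,32,-20)
river: ρ → (-20,48,20)
river: ρ → (20,32,-36)
river: ρ → (-36,40,16)
river: ρ → (16,56,-12)
river: ρ → (-12,40,48)
river: ρ → (48,56,-4)
river: ρ → (-4,56,48)
river: ρ → (48,40,-12)
river: ρ → (-12,56,16)
river: ρ → (16,40,-36)
river: ρ → (-36,32,20)
river: ρ → (20,48,-20)
river: ρ → (-20,32,36)
ρ-cycle length = 22 (tail of 0 descent steps not counted)

22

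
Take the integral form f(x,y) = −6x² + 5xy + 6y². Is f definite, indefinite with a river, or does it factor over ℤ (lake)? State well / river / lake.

D = b²−4ac = 5² − 4·(-6)·6 = 169
D = 13² is a perfect square ⇒ form factors over ℤ ⇒ lakes

lake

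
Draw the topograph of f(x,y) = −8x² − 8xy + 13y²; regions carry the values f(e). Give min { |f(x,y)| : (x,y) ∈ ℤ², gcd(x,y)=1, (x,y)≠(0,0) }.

descent: ρ → (13,8,-8)  [lands on river]
river: ρ → (-8,8,13)
river: ρ → (13,18,-3)
river: ρ → (-3,18,13)
closes: descent 1, river 4
min |a| on river = 3

3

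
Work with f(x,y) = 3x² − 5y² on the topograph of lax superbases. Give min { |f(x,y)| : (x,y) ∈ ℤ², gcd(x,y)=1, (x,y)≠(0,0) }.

descent: ρ → (-5,0,3)
descent: ρ → (3,6,-2)  [lands on river]
river: ρ → (-2,6,3)
closes: descent 2, river 2
min |a| on river = 2

2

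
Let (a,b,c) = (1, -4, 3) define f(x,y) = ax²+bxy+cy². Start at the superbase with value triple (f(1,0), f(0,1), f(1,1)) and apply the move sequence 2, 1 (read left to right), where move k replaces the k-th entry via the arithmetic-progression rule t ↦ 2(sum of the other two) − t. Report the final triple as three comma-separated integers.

start (1,3,0) = (f(1,0),f(0,1),f(1,1))
replace slot 2: 2·(1+0) − 3 = -1 → (1,-1,0)
replace slot 1: 2·((-1)+0) − 1 = -3 → (-3,-1,0)

-3,-1,0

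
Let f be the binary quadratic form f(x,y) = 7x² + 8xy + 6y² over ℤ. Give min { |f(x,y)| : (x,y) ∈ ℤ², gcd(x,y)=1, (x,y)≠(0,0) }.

translate: b→-6 (≡8 mod 14), so (7,8,6)→(7,-6,5)
flip: (7,-6,5)→(5,6,7)
translate: b→-4 (≡6 mod 10), so (5,6,7)→(5,-4,6)
reduced (well bottom): (5,-4,6) with a≤c, −a<b≤a
well minimum = a = 5

5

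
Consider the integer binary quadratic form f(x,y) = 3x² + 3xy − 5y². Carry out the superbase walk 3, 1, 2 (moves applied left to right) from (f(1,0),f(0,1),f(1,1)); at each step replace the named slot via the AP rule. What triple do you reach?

start (3,-5,1) = (f(1,0),f(0,1),f(1,1))
replace slot 3: 2·(3+(-5)) − 1 = -5 → (3,-5,-5)
replace slot 1: 2·((-5)+(-5)) − 3 = -23 → (-23,-5,-5)
replace slot 2: 2·((-23)+(-5)) − (-5) = -51 → (-23,-51,-5)

-23,-51,-5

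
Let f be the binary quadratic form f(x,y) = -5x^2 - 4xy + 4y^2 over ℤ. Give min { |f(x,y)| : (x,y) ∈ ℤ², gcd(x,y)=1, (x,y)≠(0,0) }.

descent: ρ → (4,4,-5)  [lands on river]
river: ρ → (-5,6,3)
river: ρ → (3,6,-5)
river: ρ → (-5,4,4)
closes: descent 1, river 4
min |a| on river = 3

3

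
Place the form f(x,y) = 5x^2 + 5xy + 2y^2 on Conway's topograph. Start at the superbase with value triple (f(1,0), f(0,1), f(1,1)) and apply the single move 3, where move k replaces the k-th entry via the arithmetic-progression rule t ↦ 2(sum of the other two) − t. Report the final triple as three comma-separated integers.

start (5,2,12) = (f(1,0),f(0,1),f(1,1))
replace slot 3: 2·(5+2) − 12 = 2 → (5,2,2)

5,2,2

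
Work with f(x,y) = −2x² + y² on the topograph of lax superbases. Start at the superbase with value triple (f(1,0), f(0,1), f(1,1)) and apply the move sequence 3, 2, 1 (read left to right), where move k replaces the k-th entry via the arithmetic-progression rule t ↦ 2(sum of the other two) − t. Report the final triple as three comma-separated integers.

start (-2,1,-1) = (f(1,0),f(0,1),f(1,1))
replace slot 3: 2·((-2)+1) − (-1) = -1 → (-2,1,-1)
replace slot 2: 2·((-2)+(-1)) − 1 = -7 → (-2,-7,-1)
replace slot 1: 2·((-7)+(-1)) − (-2) = -14 → (-14,-7,-1)

-14,-7,-1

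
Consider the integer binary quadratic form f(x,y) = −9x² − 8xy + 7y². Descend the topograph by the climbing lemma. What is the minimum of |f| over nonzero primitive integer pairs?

descent: ρ → (7,8,-9)  [lands on river]
river: ρ → (-9,10,6)
river: ρ → (6,14,-5)
river: ρ → (-5,16,3)
river: ρ → (3,14,-10)
river: ρ → (-10,6,7)
closes: descent 1, river 6
min |a| on river = 3

3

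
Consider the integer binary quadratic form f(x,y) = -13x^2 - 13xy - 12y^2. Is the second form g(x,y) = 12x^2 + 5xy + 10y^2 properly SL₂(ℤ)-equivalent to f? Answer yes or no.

D₁ = -455, D₂ = -455
f is negative-definite; reduce −f:
−f: flip: (13,13,12)→(12,-13,13)
−f: translate: b→11 (≡-13 mod 24), so (12,-13,13)→(12,11,12)
−f: reduced (well bottom): (12,11,12) with a≤c, −a<b≤a
flip sign back: reduced form of f is (-12,-11,-12)
g: flip: (12,5,10)→(10,-5,12)
g: reduced (well bottom): (10,-5,12) with a≤c, −a<b≤a
reduced forms (-12, -11, -12) vs (10, -5, 12) ⇒ inequivalent

no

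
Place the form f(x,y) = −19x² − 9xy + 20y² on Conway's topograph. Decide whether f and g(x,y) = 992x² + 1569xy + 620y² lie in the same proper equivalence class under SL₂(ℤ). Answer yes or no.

D₁ = 1601, D₂ = 1601
river cycle of f (length 10): (20, 9, -19), (-19, 29, 10), (10, 31, -16), (-16, 33, 8), (8, 31, -20), (-20, 9, 19), (19, 29, -10), (-10, 31, 16), (16, 33, -8), (-8, 31, 20)
river cycle of g (length 10): (-8, 31, 20), (20, 9, -19), (-19, 29, 10), (10, 31, -16), (-16, 33, 8), (8, 31, -20), (-20, 9, 19), (19, 29, -10), (-10, 31, 16), (16, 33, -8)
cycles coincide ⇒ equivalent

yes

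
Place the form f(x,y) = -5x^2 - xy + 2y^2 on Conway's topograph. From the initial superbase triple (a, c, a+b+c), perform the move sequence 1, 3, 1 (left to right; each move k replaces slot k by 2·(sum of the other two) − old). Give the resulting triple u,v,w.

start (-5,2,-4) = (f(1,0),f(0,1),f(1,1))
replace slot 1: 2·(2+(-4)) − (-5) = 1 → (1,2,-4)
replace slot 3: 2·(1+2) − (-4) = 10 → (1,2,10)
replace slot 1: 2·(2+10) − 1 = 23 → (23,2,10)

23,2,10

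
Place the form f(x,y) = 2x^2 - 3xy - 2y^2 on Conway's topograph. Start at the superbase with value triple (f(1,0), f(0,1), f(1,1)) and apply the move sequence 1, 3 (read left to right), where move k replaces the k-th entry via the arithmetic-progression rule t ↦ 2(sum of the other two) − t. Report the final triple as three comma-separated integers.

start (2,-2,-3) = (f(1,0),f(0,1),f(1,1))
replace slot 1: 2·((-2)+(-3)) − 2 = -12 → (-12,-2,-3)
replace slot 3: 2·((-12)+(-2)) − (-3) = -25 → (-12,-2,-25)

-12,-2,-25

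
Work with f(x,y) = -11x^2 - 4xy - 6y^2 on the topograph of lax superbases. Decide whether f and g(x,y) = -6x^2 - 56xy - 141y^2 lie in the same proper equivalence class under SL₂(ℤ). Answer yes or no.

D₁ = -248, D₂ = -248
f is negative-definite; reduce −f:
−f: flip: (11,4,6)→(6,-4,11)
−f: reduced (well bottom): (6,-4,11) with a≤c, −a<b≤a
flip sign back: reduced form of f is (-6,4,-11)
g is negative-definite; reduce −g:
−g: translate: b→-4 (≡56 mod 12), so (6,56,141)→(6,-4,11)
−g: reduced (well bottom): (6,-4,11) with a≤c, −a<b≤a
flip sign back: reduced form of g is (-6,4,-11)
reduced forms (-6, 4, -11) vs (-6, 4, -11) ⇒ equivalent

yes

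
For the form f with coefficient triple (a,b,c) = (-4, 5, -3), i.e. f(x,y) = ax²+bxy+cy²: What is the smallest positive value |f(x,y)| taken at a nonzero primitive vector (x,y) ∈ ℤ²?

translate: b→3 (≡-5 mod 8), so (4,-5,3)→(4,3,2)
flip: (4,3,2)→(2,-3,4)
translate: b→1 (≡-3 mod 4), so (2,-3,4)→(2,1,3)
reduced (well bottom): (2,1,3) with a≤c, −a<b≤a
well minimum |f| = |-2| = 2 (negative-definite)

2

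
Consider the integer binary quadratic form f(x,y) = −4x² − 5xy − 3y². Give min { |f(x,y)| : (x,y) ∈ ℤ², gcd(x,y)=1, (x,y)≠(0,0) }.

translate: b→-3 (≡5 mod 8), so (4,5,3)→(4,-3,2)
flip: (4,-3,2)→(2,3,4)
translate: b→-1 (≡3 mod 4), so (2,3,4)→(2,-1,3)
reduced (well bottom): (2,-1,3) with a≤c, −a<b≤a
well minimum |f| = |-2| = 2 (negative-definite)

2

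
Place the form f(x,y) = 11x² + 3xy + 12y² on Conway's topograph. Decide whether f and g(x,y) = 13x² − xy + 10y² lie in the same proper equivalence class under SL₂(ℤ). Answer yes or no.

D₁ = -519, D₂ = -519
f: reduced (well bottom): (11,3,12) with a≤c, −a<b≤a
g: flip: (13,-1,10)→(10,1,13)
g: reduced (well bottom): (10,1,13) with a≤c, −a<b≤a
reduced forms (11, 3, 12) vs (10, 1, 13) ⇒ inequivalent

no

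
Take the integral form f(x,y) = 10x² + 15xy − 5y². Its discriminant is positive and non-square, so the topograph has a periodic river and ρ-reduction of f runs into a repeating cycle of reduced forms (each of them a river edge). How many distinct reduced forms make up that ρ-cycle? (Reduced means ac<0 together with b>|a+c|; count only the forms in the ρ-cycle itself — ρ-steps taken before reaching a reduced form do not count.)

D = 425, ⌊√D⌋ = 20
river: ρ → (-5,15,10)
river: ρ → (10,5,-10)
river: ρ → (-10,15,5)
river: ρ → (5,15,-10)
river: ρ → (-10,5,10)
river: ρ → (10,15,-5)
ρ-cycle length = 6 (tail of 0 descent steps not counted)

6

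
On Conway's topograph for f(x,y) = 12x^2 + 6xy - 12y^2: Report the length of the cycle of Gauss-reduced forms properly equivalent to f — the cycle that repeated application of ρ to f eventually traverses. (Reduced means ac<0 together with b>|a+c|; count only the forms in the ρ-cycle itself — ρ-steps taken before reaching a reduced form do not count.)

D = 612, ⌊√D⌋ = 24
river: ρ → (-12,18,6)
river: ρ → (6,18,-12)
river: ρ → (-12,6,12)
river: ρ → (12,18,-6)
river: ρ → (-6,18,12)
river: ρ → (12,6,-12)
ρ-cycle length = 6 (tail of 0 descent steps not counted)

6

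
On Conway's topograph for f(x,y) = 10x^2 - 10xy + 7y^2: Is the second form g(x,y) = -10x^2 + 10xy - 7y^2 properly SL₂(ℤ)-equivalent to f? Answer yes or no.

D₁ = -180, D₂ = -180
f: translate: b→10 (≡-10 mod 20), so (10,-10,7)→(10,10,7)
f: flip: (10,10,7)→(7,-10,10)
f: translate: b→4 (≡-10 mod 14), so (7,-10,10)→(7,4,7)
f: reduced (well bottom): (7,4,7) with a≤c, −a<b≤a
g is negative-definite; reduce −g:
−g: translate: b→10 (≡-10 mod 20), so (10,-10,7)→(10,10,7)
−g: flip: (10,10,7)→(7,-10,10)
−g: translate: b→4 (≡-10 mod 14), so (7,-10,10)→(7,4,7)
−g: reduced (well bottom): (7,4,7) with a≤c, −a<b≤a
flip sign back: reduced form of g is (-7,-4,-7)
reduced forms (7, 4, 7) vs (-7, -4, -7) ⇒ inequivalent

no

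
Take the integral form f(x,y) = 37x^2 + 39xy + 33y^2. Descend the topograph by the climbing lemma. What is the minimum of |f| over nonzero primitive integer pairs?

translate: b→-35 (≡39 mod 74), so (37,39,33)→(37,-35,31)
flip: (37,-35,31)→(31,35,37)
translate: b→-27 (≡35 mod 62), so (31,35,37)→(31,-27,33)
reduced (well bottom): (31,-27,33) with a≤c, −a<b≤a
well minimum = a = 31

31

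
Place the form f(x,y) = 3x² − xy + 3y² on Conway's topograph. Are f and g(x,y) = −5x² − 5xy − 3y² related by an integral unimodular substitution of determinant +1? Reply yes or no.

D₁ = -35, D₂ = -35
f: flip: (3,-1,3)→(3,1,3)
f: reduced (well bottom): (3,1,3) with a≤c, −a<b≤a
g is negative-definite; reduce −g:
−g: flip: (5,5,3)→(3,-5,5)
−g: translate: b→1 (≡-5 mod 6), so (3,-5,5)→(3,1,3)
−g: reduced (well bottom): (3,1,3) with a≤c, −a<b≤a
flip sign back: reduced form of g is (-3,-1,-3)
reduced forms (3, 1, 3) vs (-3, -1, -3) ⇒ inequivalent

no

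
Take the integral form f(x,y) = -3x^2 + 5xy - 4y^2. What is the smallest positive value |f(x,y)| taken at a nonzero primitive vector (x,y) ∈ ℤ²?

translate: b→1 (≡-5 mod 6), so (3,-5,4)→(3,1,2)
flip: (3,1,2)→(2,-1,3)
reduced (well bottom): (2,-1,3) with a≤c, −a<b≤a
well minimum |f| = |-2| = 2 (negative-definite)

2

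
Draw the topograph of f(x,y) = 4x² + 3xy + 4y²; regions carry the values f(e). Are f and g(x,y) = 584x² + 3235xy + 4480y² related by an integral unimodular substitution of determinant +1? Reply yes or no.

D₁ = -55, D₂ = -55
f: reduced (well bottom): (4,3,4) with a≤c, −a<b≤a
g: translate: b→-269 (≡3235 mod 1168), so (584,3235,4480)→(584,-269,31)
g: flip: (584,-269,31)→(31,269,584)
g: translate: b→21 (≡269 mod 62), so (31,269,584)→(31,21,4)
g: flip: (31,21,4)→(4,-21,31)
g: translate: b→3 (≡-21 mod 8), so (4,-21,31)→(4,3,4)
g: reduced (well bottom): (4,3,4) with a≤c, −a<b≤a
reduced forms (4, 3, 4) vs (4, 3, 4) ⇒ equivalent

yes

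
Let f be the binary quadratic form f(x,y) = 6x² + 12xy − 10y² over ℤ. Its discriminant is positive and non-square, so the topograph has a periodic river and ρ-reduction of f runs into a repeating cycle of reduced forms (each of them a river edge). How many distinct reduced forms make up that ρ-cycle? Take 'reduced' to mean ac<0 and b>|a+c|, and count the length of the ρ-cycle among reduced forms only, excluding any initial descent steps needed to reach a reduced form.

D = 384, ⌊√D⌋ = 19
river: ρ → (-10,8,8)
river: ρ → (8,8,-10)
river: ρ → (-10,12,6)
river: ρ → (6,12,-10)
ρ-cycle length = 4 (tail of 0 descent steps not counted)

4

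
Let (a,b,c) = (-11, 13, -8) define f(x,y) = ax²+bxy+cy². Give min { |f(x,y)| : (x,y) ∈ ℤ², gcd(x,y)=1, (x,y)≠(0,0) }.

translate: b→9 (≡-13 mod 22), so (11,-13,8)→(11,9,6)
flip: (11,9,6)→(6,-9,11)
translate: b→3 (≡-9 mod 12), so (6,-9,11)→(6,3,8)
reduced (well bottom): (6,3,8) with a≤c, −a<b≤a
well minimum |f| = |-6| = 6 (negative-definite)

6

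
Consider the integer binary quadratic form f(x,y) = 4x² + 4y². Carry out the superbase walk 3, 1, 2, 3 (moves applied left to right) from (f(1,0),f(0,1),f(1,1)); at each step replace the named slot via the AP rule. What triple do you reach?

start (4,4,8) = (f(1,0),f(0,1),f(1,1))
replace slot 3: 2·(4+4) − 8 = 8 → (4,4,8)
replace slot 1: 2·(4+8) − 4 = 20 → (20,4,8)
replace slot 2: 2·(20+8) − 4 = 52 → (20,52,8)
replace slot 3: 2·(20+52) − 8 = 136 → (20,52,136)

20,52,136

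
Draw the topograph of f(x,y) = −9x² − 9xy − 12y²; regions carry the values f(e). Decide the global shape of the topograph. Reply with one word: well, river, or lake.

D = b²−4ac = (-9)² − 4·(-9)·(-12) = -351
D < 0 ⇒ definite ⇒ every region one sign ⇒ single well

well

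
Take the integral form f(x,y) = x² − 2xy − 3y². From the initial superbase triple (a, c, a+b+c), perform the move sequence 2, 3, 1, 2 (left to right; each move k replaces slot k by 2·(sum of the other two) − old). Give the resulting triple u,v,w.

start (1,-3,-4) = (f(1,0),f(0,1),f(1,1))
replace slot 2: 2·(1+(-4)) − (-3) = -3 → (1,-3,-4)
replace slot 3: 2·(1+(-3)) − (-4) = 0 → (1,-3,0)
replace slot 1: 2·((-3)+0) − 1 = -7 → (-7,-3,0)
replace slot 2: 2·((-7)+0) − (-3) = -11 → (-7,-11,0)

-7,-11,0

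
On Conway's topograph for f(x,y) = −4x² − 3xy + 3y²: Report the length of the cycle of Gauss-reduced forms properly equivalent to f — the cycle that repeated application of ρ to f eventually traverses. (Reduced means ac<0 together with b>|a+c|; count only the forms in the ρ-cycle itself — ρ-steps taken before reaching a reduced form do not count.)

D = 57, ⌊√D⌋ = 7
descent: ρ → (3,3,-4)  [lands on river]
river: ρ → (-4,5,2)
river: ρ → (2,7,-1)
river: ρ → (-1,7,2)
river: ρ → (2,5,-4)
river: ρ → (-4,3,3)
ρ-cycle length = 6 (tail of 1 descent step not counted)

6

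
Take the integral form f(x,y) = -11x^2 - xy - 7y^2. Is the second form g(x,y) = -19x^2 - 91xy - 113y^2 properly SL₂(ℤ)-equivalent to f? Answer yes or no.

D₁ = -307, D₂ = -307
f is negative-definite; reduce −f:
−f: flip: (11,1,7)→(7,-1,11)
−f: reduced (well bottom): (7,-1,11) with a≤c, −a<b≤a
flip sign back: reduced form of f is (-7,1,-11)
g is negative-definite; reduce −g:
−g: translate: b→15 (≡91 mod 38), so (19,91,113)→(19,15,7)
−g: flip: (19,15,7)→(7,-15,19)
−g: translate: b→-1 (≡-15 mod 14), so (7,-15,19)→(7,-1,11)
−g: reduced (well bottom): (7,-1,11) with a≤c, −a<b≤a
flip sign back: reduced form of g is (-7,1,-11)
reduced forms (-7, 1, -11) vs (-7, 1, -11) ⇒ equivalent

yes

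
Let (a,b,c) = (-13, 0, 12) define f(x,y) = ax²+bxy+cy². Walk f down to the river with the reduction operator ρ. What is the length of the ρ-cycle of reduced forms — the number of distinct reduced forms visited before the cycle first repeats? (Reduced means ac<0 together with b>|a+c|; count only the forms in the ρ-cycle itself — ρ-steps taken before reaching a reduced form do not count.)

D = 624, ⌊√D⌋ = 24
descent: ρ → (12,24,-1)  [lands on river]
river: ρ → (-1,24,12)
ρ-cycle length = 2 (tail of 1 descent step not counted)

2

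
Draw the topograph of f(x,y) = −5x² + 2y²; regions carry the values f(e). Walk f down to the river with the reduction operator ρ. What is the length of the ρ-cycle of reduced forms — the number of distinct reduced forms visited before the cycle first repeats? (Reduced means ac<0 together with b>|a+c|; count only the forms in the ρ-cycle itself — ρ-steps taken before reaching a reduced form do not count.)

D = 40, ⌊√D⌋ = 6
descent: ρ → (2,4,-3)  [lands on river]
river: ρ → (-3,2,3)
river: ρ → (3,4,-2)
river: ρ → (-2,4,3)
river: ρ → (3,2,-3)
river: ρ → (-3,4,2)
ρ-cycle length = 6 (tail of 1 descent step not counted)

6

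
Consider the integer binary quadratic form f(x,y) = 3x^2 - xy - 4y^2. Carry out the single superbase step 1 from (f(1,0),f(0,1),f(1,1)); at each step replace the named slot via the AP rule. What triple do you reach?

start (3,-4,-2) = (f(1,0),f(0,1),f(1,1))
replace slot 1: 2·((-4)+(-2)) − 3 = -15 → (-15,-4,-2)

-15,-4,-2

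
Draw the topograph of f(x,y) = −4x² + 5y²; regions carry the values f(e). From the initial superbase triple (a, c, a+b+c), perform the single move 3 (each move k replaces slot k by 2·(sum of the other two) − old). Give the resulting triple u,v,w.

start (-4,5,1) = (f(1,0),f(0,1),f(1,1))
replace slot 3: 2·((-4)+5) − 1 = 1 → (-4,5,1)

-4,5,1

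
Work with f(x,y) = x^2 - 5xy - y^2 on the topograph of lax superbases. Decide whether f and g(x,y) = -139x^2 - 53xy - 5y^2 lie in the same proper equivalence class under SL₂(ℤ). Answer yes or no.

D₁ = 29, D₂ = 29
river cycle of f (length 2): (-1, 5, 1), (1, 5, -1)
river cycle of g (length 2): (1, 5, -1), (-1, 5, 1)
cycles coincide ⇒ equivalent

yes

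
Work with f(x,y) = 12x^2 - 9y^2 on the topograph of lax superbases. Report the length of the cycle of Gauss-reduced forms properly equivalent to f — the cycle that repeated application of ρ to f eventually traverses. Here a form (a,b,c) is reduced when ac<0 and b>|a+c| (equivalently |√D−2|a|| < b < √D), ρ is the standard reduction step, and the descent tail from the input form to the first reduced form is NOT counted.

D = 432, ⌊√D⌋ = 20
descent: ρ → (-9,18,3)  [lands on river]
river: ρ → (3,18,-9)
ρ-cycle length = 2 (tail of 1 descent step not counted)

2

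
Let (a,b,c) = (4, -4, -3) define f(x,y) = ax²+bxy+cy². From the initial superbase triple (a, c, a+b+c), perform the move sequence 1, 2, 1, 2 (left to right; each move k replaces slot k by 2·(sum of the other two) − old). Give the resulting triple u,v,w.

start (4,-3,-3) = (f(1,0),f(0,1),f(1,1))
replace slot 1: 2·((-3)+(-3)) − 4 = -16 → (-16,-3,-3)
replace slot 2: 2·((-16)+(-3)) − (-3) = -35 → (-16,-35,-3)
replace slot 1: 2·((-35)+(-3)) − (-16) = -60 → (-60,-35,-3)
replace slot 2: 2·((-60)+(-3)) − (-35) = -91 → (-60,-91,-3)

-60,-91,-3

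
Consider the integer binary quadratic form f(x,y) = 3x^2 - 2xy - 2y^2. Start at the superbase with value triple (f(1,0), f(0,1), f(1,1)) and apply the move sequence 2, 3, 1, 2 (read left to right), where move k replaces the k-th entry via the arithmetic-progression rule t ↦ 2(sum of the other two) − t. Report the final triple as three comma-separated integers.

start (3,-2,-1) = (f(1,0),f(0,1),f(1,1))
replace slot 2: 2·(3+(-1)) − (-2) = 6 → (3,6,-1)
replace slot 3: 2·(3+6) − (-1) = 19 → (3,6,19)
replace slot 1: 2·(6+19) − 3 = 47 → (47,6,19)
replace slot 2: 2·(47+19) − 6 = 126 → (47,126,19)

47,126,19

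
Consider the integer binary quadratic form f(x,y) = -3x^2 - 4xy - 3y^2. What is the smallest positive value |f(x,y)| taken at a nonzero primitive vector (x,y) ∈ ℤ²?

translate: b→-2 (≡4 mod 6), so (3,4,3)→(3,-2,2)
flip: (3,-2,2)→(2,2,3)
reduced (well bottom): (2,2,3) with a≤c, −a<b≤a
well minimum |f| = |-2| = 2 (negative-definite)

2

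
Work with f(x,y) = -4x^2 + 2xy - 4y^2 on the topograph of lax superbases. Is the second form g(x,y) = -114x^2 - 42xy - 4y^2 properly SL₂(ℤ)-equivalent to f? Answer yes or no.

D₁ = -60, D₂ = -60
f is negative-definite; reduce −f:
−f: flip: (4,-2,4)→(4,2,4)
−f: reduced (well bottom): (4,2,4) with a≤c, −a<b≤a
flip sign back: reduced form of f is (-4,-2,-4)
g is negative-definite; reduce −g:
−g: flip: (114,42,4)→(4,-42,114)
−g: translate: b→-2 (≡-42 mod 8), so (4,-42,114)→(4,-2,4)
−g: flip: (4,-2,4)→(4,2,4)
−g: reduced (well bottom): (4,2,4) with a≤c, −a<b≤a
flip sign back: reduced form of g is (-4,-2,-4)
reduced forms (-4, -2, -4) vs (-4, -2, -4) ⇒ equivalent

yes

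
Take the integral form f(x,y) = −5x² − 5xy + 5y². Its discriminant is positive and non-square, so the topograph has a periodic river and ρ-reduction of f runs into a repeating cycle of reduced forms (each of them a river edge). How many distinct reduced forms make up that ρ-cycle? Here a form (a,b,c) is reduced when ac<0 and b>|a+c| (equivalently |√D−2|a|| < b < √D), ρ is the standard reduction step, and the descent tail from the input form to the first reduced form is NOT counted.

D = 125, ⌊√D⌋ = 11
descent: ρ → (5,5,-5)  [lands on river]
river: ρ → (-5,5,5)
ρ-cycle length = 2 (tail of 1 descent step not counted)

2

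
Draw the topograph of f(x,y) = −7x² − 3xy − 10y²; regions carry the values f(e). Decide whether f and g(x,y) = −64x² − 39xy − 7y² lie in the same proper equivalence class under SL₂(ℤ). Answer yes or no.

D₁ = -271, D₂ = -271
f is negative-definite; reduce −f:
−f: reduced (well bottom): (7,3,10) with a≤c, −a<b≤a
flip sign back: reduced form of f is (-7,-3,-10)
g is negative-definite; reduce −g:
−g: flip: (64,39,7)→(7,-39,64)
−g: translate: b→3 (≡-39 mod 14), so (7,-39,64)→(7,3,10)
−g: reduced (well bottom): (7,3,10) with a≤c, −a<b≤a
flip sign back: reduced form of g is (-7,-3,-10)
reduced forms (-7, -3, -10) vs (-7, -3, -10) ⇒ equivalent

yes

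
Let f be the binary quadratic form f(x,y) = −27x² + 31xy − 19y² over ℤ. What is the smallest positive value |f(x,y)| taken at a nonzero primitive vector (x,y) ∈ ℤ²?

translate: b→23 (≡-31 mod 54), so (27,-31,19)→(27,23,15)
flip: (27,23,15)→(15,-23,27)
translate: b→7 (≡-23 mod 30), so (15,-23,27)→(15,7,19)
reduced (well bottom): (15,7,19) with a≤c, −a<b≤a
well minimum |f| = |-15| = 15 (negative-definite)

15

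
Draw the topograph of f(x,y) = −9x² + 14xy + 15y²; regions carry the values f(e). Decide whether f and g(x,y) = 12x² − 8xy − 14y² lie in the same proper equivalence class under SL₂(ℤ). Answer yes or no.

D₁ = 736, D₂ = 736
river cycle of f (length 12): (15, 16, -8), (-8, 16, 15), (15, 14, -9), (-9, 22, 7), (7, 20, -12), (-12, 4, 15), (15, 26, -1), (-1, 26, 15), (15, 4, -12), (-12, 20, 7), … (2 more)
river cycle of g (length 12): (-14, 8, 12), (12, 16, -10), (-10, 24, 4), (4, 24, -10), (-10, 16, 12), (12, 8, -14), (-14, 20, 6), (6, 16, -20), (-20, 24, 2), (2, 24, -20), … (2 more)
cycles differ ⇒ inequivalent

no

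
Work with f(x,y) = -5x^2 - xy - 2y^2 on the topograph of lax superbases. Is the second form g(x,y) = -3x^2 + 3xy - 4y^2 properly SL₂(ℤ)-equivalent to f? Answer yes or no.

D₁ = -39, D₂ = -39
f is negative-definite; reduce −f:
−f: flip: (5,1,2)→(2,-1,5)
−f: reduced (well bottom): (2,-1,5) with a≤c, −a<b≤a
flip sign back: reduced form of f is (-2,1,-5)
g is negative-definite; reduce −g:
−g: translate: b→3 (≡-3 mod 6), so (3,-3,4)→(3,3,4)
−g: reduced (well bottom): (3,3,4) with a≤c, −a<b≤a
flip sign back: reduced form of g is (-3,-3,-4)
reduced forms (-2, 1, -5) vs (-3, -3, -4) ⇒ inequivalent

no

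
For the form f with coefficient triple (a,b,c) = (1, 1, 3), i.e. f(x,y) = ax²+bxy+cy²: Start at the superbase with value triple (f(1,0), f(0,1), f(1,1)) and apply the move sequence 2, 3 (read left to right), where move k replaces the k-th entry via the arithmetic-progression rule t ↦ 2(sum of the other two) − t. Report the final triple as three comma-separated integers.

start (1,3,5) = (f(1,0),f(0,1),f(1,1))
replace slot 2: 2·(1+5) − 3 = 9 → (1,9,5)
replace slot 3: 2·(1+9) − 5 = 15 → (1,9,15)

1,9,15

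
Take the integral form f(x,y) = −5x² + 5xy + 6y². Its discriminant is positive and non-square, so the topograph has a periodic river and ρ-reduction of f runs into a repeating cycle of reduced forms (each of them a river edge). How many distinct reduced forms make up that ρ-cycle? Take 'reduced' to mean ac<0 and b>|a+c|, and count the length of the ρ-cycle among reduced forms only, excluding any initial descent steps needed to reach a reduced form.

D = 145, ⌊√D⌋ = 12
river: ρ → (6,7,-4)
river: ρ → (-4,9,4)
river: ρ → (4,7,-6)
river: ρ → (-6,5,5)
river: ρ → (5,5,-6)
river: ρ → (-6,7,4)
river: ρ → (4,9,-4)
river: ρ → (-4,7,6)
river: ρ → (6,5,-5)
river: ρ → (-5,5,6)
ρ-cycle length = 10 (tail of 0 descent steps not counted)

10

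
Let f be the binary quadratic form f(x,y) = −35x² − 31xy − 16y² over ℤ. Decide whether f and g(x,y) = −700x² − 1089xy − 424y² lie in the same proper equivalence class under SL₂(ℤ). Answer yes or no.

D₁ = -1279, D₂ = -1279
f is negative-definite; reduce −f:
−f: flip: (35,31,16)→(16,-31,35)
−f: translate: b→1 (≡-31 mod 32), so (16,-31,35)→(16,1,20)
−f: reduced (well bottom): (16,1,20) with a≤c, −a<b≤a
flip sign back: reduced form of f is (-16,-1,-20)
g is negative-definite; reduce −g:
−g: translate: b→-311 (≡1089 mod 1400), so (700,1089,424)→(700,-311,35)
−g: flip: (700,-311,35)→(35,311,700)
−g: translate: b→31 (≡311 mod 70), so (35,311,700)→(35,31,16)
−g: flip: (35,31,16)→(16,-31,35)
−g: translate: b→1 (≡-31 mod 32), so (16,-31,35)→(16,1,20)
−g: reduced (well bottom): (16,1,20) with a≤c, −a<b≤a
flip sign back: reduced form of g is (-16,-1,-20)
reduced forms (-16, -1, -20) vs (-16, -1, -20) ⇒ equivalent

yes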